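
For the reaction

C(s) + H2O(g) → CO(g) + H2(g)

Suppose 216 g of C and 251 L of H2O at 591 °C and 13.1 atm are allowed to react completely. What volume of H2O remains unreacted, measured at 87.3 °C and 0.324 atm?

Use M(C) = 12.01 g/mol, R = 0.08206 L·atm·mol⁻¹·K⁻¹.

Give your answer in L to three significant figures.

n(C) = 216 / 12.01 = 17.99 mol
n(H2O) = PV/RT = (13.1 × 251) / (0.08206 × 864.15) = 46.37 mol
For 17.99 mol C, stoichiometry requires (1/1) × 17.99 = 17.99 mol H2O; 46.37 mol is available, so C is limiting.
n(H2O) consumed = (1/1) × 17.99 = 17.99 mol; remaining = 46.37 − 17.99 = 28.38 mol
V(H2O) = nRT/P = 28.38 × 0.08206 × 360.45 / 0.324 = 2591 L

2590 L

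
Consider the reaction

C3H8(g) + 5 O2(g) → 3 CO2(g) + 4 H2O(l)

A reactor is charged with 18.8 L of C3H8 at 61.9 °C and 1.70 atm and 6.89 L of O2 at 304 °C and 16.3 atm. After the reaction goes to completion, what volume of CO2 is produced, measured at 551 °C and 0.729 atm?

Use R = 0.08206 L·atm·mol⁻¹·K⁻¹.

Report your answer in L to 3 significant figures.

n(C3H8) = PV/RT = (1.70 × 18.8) / (0.08206 × 335.05) = 1.162 mol
n(O2) = PV/RT = (16.3 × 6.89) / (0.08206 × 577.15) = 2.371 mol
For 1.162 mol C3H8, stoichiometry requires (5/1) × 1.162 = 5.810 mol O2; 2.371 mol is available, so O2 is limiting.
n(CO2) = (3/5) × 2.371 = 1.423 mol
V(CO2) = nRT/P = 1.423 × 0.08206 × 824.15 / 0.729 = 132.0 L

132 L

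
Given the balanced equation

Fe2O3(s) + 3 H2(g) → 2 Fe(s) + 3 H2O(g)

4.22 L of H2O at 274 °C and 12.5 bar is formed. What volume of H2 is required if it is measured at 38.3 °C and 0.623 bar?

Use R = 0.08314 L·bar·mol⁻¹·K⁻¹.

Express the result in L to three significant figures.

48.2 L

n(H2O) = PV/RT = (12.5 × 4.22) / (0.08314 × 547.15) = 1.160 mol
n(H2) = (3/3) × 1.160 = 1.160 mol
V = nRT/P = 1.160 × 0.08314 × 311.45 / 0.623 = 48.21 L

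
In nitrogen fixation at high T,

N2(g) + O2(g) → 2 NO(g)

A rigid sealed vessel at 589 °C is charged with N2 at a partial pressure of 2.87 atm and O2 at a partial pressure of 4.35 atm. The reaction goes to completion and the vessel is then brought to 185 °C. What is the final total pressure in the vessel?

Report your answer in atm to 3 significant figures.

At constant V, partial pressures at 589 °C are proportional to moles, so apply stoichiometry directly to pressures.
P(O2) required for 2.87 atm of N2 = (1/1) × 2.87 = 2.870 atm; available 4.35 atm, so N2 is limiting.
P(O2) remaining = 4.35 − (1/1) × 2.87 = 1.480 atm
P(gaseous products) = (2)/1 × 2.87 = 5.740 atm
P_total at 589 °C = 1.480 + 5.740 = 7.220 atm
Scaling to 185 °C: P = 7.220 × 458.15/862.15 = 3.837 atm

3.84 atm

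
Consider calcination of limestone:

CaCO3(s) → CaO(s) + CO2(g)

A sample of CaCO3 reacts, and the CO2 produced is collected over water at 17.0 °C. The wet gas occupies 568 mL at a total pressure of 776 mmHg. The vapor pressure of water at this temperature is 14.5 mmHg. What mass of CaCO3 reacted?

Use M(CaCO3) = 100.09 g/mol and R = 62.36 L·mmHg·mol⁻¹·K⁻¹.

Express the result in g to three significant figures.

2.39 g

P(CO2) = 776 − 14.5 = 761.5 mmHg
n(CO2) = PV/RT = (761.5 × 0.5680) / (62.36 × 290.15) = 0.02391 mol
n(CaCO3) = (1/1) × 0.02391 = 0.02391 mol
m(CaCO3) = 0.02391 × 100.09 = 2.393 g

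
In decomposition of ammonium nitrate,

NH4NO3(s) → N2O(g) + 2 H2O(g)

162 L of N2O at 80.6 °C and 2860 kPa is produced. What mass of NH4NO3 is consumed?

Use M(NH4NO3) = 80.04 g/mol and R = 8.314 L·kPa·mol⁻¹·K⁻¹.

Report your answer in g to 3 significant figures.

n(N2O) = PV/RT = (2860 × 162) / (8.314 × 353.75) = 157.5 mol
n(NH4NO3) = (1/1) × 157.5 = 157.5 mol
m(NH4NO3) = 157.5 × 80.04 = 12610 g

12600 g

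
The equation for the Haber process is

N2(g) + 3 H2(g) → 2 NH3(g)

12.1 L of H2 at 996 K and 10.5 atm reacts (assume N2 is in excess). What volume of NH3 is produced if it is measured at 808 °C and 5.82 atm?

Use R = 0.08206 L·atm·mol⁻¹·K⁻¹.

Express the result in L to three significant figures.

n(H2) = PV/RT = (10.5 × 12.1) / (0.08206 × 996) = 1.554 mol
n(NH3) = (2/3) × 1.554 = 1.036 mol
V = nRT/P = 1.036 × 0.08206 × 1081.15 / 5.82 = 15.79 L

15.8 L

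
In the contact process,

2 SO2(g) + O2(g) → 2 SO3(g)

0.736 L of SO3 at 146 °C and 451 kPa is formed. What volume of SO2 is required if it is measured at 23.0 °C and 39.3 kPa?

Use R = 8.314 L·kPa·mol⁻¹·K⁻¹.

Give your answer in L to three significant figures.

n(SO3) = PV/RT = (451 × 0.736) / (8.314 × 419.15) = 0.09525 mol
n(SO2) = (2/2) × 0.09525 = 0.09525 mol
V = nRT/P = 0.09525 × 8.314 × 296.15 / 39.3 = 5.968 L

5.97 L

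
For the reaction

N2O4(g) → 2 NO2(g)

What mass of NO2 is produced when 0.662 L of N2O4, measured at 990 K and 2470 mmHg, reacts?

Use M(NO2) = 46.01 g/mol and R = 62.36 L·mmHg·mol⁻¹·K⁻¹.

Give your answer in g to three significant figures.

n(N2O4) = PV/RT = (2470 × 0.662) / (62.36 × 990) = 0.02649 mol
n(NO2) = (2/1) × 0.02649 = 0.05298 mol
m(NO2) = 0.05298 × 46.01 = 2.438 g

2.44 g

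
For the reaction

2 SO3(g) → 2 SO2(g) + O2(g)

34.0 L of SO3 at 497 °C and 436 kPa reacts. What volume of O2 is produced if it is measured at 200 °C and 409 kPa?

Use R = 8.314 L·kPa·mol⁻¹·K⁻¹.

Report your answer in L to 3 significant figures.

n(SO3) = PV/RT = (436 × 34.0) / (8.314 × 770.15) = 2.315 mol
n(O2) = (1/2) × 2.315 = 1.157 mol
V = nRT/P = 1.157 × 8.314 × 473.15 / 409 = 11.13 L

11.1 L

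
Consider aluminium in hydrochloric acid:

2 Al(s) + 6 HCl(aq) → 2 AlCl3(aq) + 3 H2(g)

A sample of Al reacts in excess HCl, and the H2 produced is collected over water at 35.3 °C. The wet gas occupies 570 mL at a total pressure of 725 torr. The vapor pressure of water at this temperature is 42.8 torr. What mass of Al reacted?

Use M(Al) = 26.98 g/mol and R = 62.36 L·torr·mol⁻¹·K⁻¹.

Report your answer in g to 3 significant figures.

0.364 g

P(H2) = 725 − 42.8 = 682.2 torr
n(H2) = PV/RT = (682.2 × 0.5700) / (62.36 × 308.45) = 0.02022 mol
n(Al) = (2/3) × 0.02022 = 0.01348 mol
m(Al) = 0.01348 × 26.98 = 0.3637 g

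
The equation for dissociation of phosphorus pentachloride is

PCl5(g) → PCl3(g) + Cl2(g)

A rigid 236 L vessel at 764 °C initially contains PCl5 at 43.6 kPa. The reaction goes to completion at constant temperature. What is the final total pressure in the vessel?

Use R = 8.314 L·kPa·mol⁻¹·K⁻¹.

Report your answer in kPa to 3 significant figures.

87.2 kPa

Since T and V are fixed, P_final/P_initial = n_final/n_initial = 2/1.
P_final = (2/1) × 43.6 = 87.20 kPa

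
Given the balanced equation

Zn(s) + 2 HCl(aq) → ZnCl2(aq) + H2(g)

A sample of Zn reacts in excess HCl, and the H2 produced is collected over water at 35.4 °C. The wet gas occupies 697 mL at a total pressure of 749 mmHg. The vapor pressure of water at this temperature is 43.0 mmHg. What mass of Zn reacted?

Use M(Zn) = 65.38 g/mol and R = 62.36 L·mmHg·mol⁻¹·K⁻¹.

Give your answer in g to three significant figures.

P(H2) = 749 − 43.0 = 706.0 mmHg
n(H2) = PV/RT = (706.0 × 0.6970) / (62.36 × 308.55) = 0.02557 mol
n(Zn) = (1/1) × 0.02557 = 0.02557 mol
m(Zn) = 0.02557 × 65.38 = 1.672 g

1.67 g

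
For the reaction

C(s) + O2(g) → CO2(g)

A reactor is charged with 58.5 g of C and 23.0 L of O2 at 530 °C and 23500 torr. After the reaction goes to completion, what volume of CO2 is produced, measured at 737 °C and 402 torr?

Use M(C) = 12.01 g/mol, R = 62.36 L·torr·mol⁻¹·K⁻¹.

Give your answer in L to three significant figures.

763 L

n(C) = 58.5 / 12.01 = 4.871 mol
n(O2) = PV/RT = (23500 × 23.0) / (62.36 × 803.15) = 10.79 mol
For 4.871 mol C, stoichiometry requires (1/1) × 4.871 = 4.871 mol O2; 10.79 mol is available, so C is limiting.
n(CO2) = (1/1) × 4.871 = 4.871 mol
V(CO2) = nRT/P = 4.871 × 62.36 × 1010.15 / 402 = 763.3 L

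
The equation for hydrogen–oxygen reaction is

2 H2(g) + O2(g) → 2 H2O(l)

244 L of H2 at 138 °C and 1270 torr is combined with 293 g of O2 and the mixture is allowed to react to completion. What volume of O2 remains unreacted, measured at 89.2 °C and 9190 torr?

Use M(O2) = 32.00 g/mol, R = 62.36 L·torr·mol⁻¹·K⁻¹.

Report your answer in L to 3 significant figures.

7.65 L

n(H2) = PV/RT = (1270 × 244) / (62.36 × 411.15) = 12.09 mol
n(O2) = 293 / 32.00 = 9.156 mol
For 12.09 mol H2, stoichiometry requires (1/2) × 12.09 = 6.045 mol O2; 9.156 mol is available, so H2 is limiting.
n(O2) consumed = (1/2) × 12.09 = 6.045 mol; remaining = 9.156 − 6.045 = 3.111 mol
V(O2) = nRT/P = 3.111 × 62.36 × 362.35 / 9190 = 7.649 L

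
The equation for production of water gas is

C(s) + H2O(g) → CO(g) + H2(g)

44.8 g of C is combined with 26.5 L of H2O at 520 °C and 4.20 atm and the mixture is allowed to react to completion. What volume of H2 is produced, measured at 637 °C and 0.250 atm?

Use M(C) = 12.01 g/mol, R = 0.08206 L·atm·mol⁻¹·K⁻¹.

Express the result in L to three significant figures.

511 L

n(C) = 44.8 / 12.01 = 3.730 mol
n(H2O) = PV/RT = (4.20 × 26.5) / (0.08206 × 793.15) = 1.710 mol
For 3.730 mol C, stoichiometry requires (1/1) × 3.730 = 3.730 mol H2O; 1.710 mol is available, so H2O is limiting.
n(H2) = (1/1) × 1.710 = 1.710 mol
V(H2) = nRT/P = 1.710 × 0.08206 × 910.15 / 0.250 = 510.9 L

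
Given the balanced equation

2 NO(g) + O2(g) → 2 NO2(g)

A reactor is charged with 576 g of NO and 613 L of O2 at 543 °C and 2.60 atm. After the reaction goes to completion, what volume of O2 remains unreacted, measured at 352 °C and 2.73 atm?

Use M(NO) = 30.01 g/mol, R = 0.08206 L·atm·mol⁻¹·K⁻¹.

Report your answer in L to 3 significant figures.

267 L

n(NO) = 576 / 30.01 = 19.19 mol
n(O2) = PV/RT = (2.60 × 613) / (0.08206 × 816.15) = 23.80 mol
For 19.19 mol NO, stoichiometry requires (1/2) × 19.19 = 9.595 mol O2; 23.80 mol is available, so NO is limiting.
n(O2) consumed = (1/2) × 19.19 = 9.595 mol; remaining = 23.80 − 9.595 = 14.21 mol
V(O2) = nRT/P = 14.21 × 0.08206 × 625.15 / 2.73 = 267.0 L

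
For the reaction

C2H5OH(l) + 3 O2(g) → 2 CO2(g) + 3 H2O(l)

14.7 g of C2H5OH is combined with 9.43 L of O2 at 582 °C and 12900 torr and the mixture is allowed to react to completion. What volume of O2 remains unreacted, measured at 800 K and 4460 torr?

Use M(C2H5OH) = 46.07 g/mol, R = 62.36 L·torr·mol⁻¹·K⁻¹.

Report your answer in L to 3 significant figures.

14.8 L

n(C2H5OH) = 14.7 / 46.07 = 0.3191 mol
n(O2) = PV/RT = (12900 × 9.43) / (62.36 × 855.15) = 2.281 mol
For 0.3191 mol C2H5OH, stoichiometry requires (3/1) × 0.3191 = 0.9573 mol O2; 2.281 mol is available, so C2H5OH is limiting.
n(O2) consumed = (3/1) × 0.3191 = 0.9573 mol; remaining = 2.281 − 0.9573 = 1.324 mol
V(O2) = nRT/P = 1.324 × 62.36 × 800 / 4460 = 14.81 L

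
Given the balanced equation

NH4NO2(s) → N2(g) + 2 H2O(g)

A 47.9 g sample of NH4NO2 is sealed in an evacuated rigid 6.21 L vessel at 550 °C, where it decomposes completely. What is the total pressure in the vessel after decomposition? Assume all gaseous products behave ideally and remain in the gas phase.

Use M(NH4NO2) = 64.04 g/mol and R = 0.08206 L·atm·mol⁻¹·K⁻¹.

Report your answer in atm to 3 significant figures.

n(NH4NO2) = 47.9 / 64.04 = 0.7480 mol
n(gas produced) = (3/1) × 0.7480 = 2.244 mol
P = nRT/V = 2.244 × 0.08206 × 823.15 / 6.21 = 24.41 atm

24.4 atm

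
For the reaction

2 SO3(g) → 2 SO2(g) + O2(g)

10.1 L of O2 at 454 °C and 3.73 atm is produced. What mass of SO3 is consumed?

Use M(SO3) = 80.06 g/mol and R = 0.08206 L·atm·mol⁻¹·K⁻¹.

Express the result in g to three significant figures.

101 g

n(O2) = PV/RT = (3.73 × 10.1) / (0.08206 × 727.15) = 0.6314 mol
n(SO3) = (2/1) × 0.6314 = 1.263 mol
m(SO3) = 1.263 × 80.06 = 101.1 g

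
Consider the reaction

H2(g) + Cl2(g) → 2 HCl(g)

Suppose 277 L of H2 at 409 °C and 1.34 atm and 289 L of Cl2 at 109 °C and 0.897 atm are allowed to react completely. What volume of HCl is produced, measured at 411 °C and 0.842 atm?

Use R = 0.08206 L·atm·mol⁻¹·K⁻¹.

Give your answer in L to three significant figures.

884 L

n(H2) = PV/RT = (1.34 × 277) / (0.08206 × 682.15) = 6.631 mol
n(Cl2) = PV/RT = (0.897 × 289) / (0.08206 × 382.15) = 8.267 mol
For 6.631 mol H2, stoichiometry requires (1/1) × 6.631 = 6.631 mol Cl2; 8.267 mol is available, so H2 is limiting.
n(HCl) = (2/1) × 6.631 = 13.26 mol
V(HCl) = nRT/P = 13.26 × 0.08206 × 684.15 / 0.842 = 884.1 L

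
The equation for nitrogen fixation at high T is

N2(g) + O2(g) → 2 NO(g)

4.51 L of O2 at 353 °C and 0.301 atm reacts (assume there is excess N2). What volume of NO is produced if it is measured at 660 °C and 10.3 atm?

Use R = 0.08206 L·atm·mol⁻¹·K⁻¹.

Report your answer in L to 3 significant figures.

0.393 L

n(O2) = PV/RT = (0.301 × 4.51) / (0.08206 × 626.15) = 0.02642 mol
n(NO) = (2/1) × 0.02642 = 0.05284 mol
V = nRT/P = 0.05284 × 0.08206 × 933.15 / 10.3 = 0.3928 L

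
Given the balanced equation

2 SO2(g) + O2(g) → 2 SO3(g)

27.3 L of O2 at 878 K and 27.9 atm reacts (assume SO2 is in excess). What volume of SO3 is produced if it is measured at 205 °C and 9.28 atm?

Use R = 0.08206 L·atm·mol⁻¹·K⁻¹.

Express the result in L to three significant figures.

n(O2) = PV/RT = (27.9 × 27.3) / (0.08206 × 878) = 10.57 mol
n(SO3) = (2/1) × 10.57 = 21.14 mol
V = nRT/P = 21.14 × 0.08206 × 478.15 / 9.28 = 89.38 L

89.4 L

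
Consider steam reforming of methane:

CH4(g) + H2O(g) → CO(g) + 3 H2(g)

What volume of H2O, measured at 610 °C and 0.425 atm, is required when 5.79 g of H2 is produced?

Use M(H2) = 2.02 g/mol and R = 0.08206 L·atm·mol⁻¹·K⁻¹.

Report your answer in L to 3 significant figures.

n(H2) = 5.790 / 2.02 = 2.866 mol
n(H2O) = (1/3) × 2.866 = 0.9553 mol
V = nRT/P = 0.9553 × 0.08206 × 883.15 / 0.425 = 162.9 L

163 L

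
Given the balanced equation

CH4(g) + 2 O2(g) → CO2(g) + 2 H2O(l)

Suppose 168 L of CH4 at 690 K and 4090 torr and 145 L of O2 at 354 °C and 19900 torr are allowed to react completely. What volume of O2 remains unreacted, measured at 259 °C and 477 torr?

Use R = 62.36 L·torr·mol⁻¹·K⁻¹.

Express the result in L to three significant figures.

2910 L

n(CH4) = PV/RT = (4090 × 168) / (62.36 × 690) = 15.97 mol
n(O2) = PV/RT = (19900 × 145) / (62.36 × 627.15) = 73.78 mol
For 15.97 mol CH4, stoichiometry requires (2/1) × 15.97 = 31.94 mol O2; 73.78 mol is available, so CH4 is limiting.
n(O2) consumed = (2/1) × 15.97 = 31.94 mol; remaining = 73.78 − 31.94 = 41.84 mol
V(O2) = nRT/P = 41.84 × 62.36 × 532.15 / 477 = 2911 L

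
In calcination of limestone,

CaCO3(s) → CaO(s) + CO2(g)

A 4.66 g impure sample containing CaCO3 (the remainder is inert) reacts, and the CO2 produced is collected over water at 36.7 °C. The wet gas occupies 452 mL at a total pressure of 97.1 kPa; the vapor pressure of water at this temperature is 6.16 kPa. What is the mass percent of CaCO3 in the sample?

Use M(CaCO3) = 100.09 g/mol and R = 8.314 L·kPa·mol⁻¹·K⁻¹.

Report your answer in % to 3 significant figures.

34.3 %

P(CO2) = 97.1 − 6.16 = 90.94 kPa
n(CO2) = PV/RT = (90.94 × 0.4520) / (8.314 × 309.85) = 0.01596 mol
n(CaCO3) = (1/1) × 0.01596 = 0.01596 mol
m(CaCO3) = 0.01596 × 100.09 = 1.597 g
%CaCO3 = 1.597 / 4.66 × 100 = 34.27%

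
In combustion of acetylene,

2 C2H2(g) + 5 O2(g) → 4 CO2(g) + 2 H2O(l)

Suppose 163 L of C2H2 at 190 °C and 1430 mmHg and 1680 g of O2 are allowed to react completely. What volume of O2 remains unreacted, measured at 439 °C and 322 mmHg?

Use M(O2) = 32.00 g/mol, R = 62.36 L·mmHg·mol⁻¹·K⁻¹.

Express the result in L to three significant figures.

n(C2H2) = PV/RT = (1430 × 163) / (62.36 × 463.15) = 8.070 mol
n(O2) = 1680 / 32.00 = 52.50 mol
For 8.070 mol C2H2, stoichiometry requires (5/2) × 8.070 = 20.18 mol O2; 52.50 mol is available, so C2H2 is limiting.
n(O2) consumed = (5/2) × 8.070 = 20.18 mol; remaining = 52.50 − 20.18 = 32.32 mol
V(O2) = nRT/P = 32.32 × 62.36 × 712.15 / 322 = 4458 L

4460 L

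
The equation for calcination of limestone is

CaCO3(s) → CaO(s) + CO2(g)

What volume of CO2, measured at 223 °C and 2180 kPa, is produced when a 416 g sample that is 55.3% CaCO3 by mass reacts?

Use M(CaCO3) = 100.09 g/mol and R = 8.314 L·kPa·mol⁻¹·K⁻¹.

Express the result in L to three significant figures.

4.35 L

mass of CaCO3 = 416 × 55.3/100 = 230.0 g
n(CaCO3) = 230.0 / 100.09 = 2.298 mol
n(CO2) = (1/1) × 2.298 = 2.298 mol
V = nRT/P = 2.298 × 8.314 × 496.15 / 2180 = 4.348 L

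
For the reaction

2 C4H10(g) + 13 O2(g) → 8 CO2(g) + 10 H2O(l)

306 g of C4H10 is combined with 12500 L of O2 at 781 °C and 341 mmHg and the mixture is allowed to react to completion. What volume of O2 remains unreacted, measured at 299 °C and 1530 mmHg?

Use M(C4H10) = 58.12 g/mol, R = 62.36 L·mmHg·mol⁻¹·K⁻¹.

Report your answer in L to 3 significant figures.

714 L

n(C4H10) = 306 / 58.12 = 5.265 mol
n(O2) = PV/RT = (341 × 12500) / (62.36 × 1054.15) = 64.84 mol
For 5.265 mol C4H10, stoichiometry requires (13/2) × 5.265 = 34.22 mol O2; 64.84 mol is available, so C4H10 is limiting.
n(O2) consumed = (13/2) × 5.265 = 34.22 mol; remaining = 64.84 − 34.22 = 30.62 mol
V(O2) = nRT/P = 30.62 × 62.36 × 572.15 / 1530 = 714.1 L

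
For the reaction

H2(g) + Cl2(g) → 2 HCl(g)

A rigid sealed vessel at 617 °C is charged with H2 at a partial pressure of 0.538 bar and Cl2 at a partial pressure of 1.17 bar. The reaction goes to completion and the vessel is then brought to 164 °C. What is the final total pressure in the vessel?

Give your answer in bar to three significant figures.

With V and T fixed, P_i ∝ n_i, so the mole ratios apply directly to partial pressures at 617 °C.
P(Cl2) required for 0.538 bar of H2 = (1/1) × 0.538 = 0.5380 bar; available 1.17 bar, so H2 is limiting.
P(Cl2) remaining = 1.17 − (1/1) × 0.538 = 0.6320 bar
P(gaseous products) = (2)/1 × 0.538 = 1.076 bar
P_total at 617 °C = 0.6320 + 1.076 = 1.708 bar
Scaling to 164 °C: P = 1.708 × 437.15/890.15 = 0.8388 bar

0.839 bar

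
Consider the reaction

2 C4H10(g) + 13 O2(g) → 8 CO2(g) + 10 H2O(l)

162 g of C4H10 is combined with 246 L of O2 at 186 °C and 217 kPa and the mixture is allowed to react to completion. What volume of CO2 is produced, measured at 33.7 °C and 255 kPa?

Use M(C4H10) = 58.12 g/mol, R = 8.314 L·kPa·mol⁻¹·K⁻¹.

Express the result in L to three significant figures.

86.1 L

n(C4H10) = 162 / 58.12 = 2.787 mol
n(O2) = PV/RT = (217 × 246) / (8.314 × 459.15) = 13.98 mol
For 2.787 mol C4H10, stoichiometry requires (13/2) × 2.787 = 18.12 mol O2; 13.98 mol is available, so O2 is limiting.
n(CO2) = (8/13) × 13.98 = 8.603 mol
V(CO2) = nRT/P = 8.603 × 8.314 × 306.85 / 255 = 86.07 L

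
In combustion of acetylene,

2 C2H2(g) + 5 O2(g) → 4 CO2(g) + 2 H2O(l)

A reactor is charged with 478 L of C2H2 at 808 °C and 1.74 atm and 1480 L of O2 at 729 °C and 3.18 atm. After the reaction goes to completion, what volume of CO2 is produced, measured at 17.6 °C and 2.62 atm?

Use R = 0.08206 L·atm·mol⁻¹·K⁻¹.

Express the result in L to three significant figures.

171 L

n(C2H2) = PV/RT = (1.74 × 478) / (0.08206 × 1081.15) = 9.375 mol
n(O2) = PV/RT = (3.18 × 1480) / (0.08206 × 1002.15) = 57.23 mol
For 9.375 mol C2H2, stoichiometry requires (5/2) × 9.375 = 23.44 mol O2; 57.23 mol is available, so C2H2 is limiting.
n(CO2) = (4/2) × 9.375 = 18.75 mol
V(CO2) = nRT/P = 18.75 × 0.08206 × 290.75 / 2.62 = 170.7 L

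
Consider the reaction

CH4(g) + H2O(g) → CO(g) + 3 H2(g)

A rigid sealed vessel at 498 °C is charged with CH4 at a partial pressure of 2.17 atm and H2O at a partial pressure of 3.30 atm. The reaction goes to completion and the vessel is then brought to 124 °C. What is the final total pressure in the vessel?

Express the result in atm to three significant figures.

With V and T fixed, P_i ∝ n_i, so the mole ratios apply directly to partial pressures at 498 °C.
P(H2O) required for 2.17 atm of CH4 = (1/1) × 2.17 = 2.170 atm; available 3.30 atm, so CH4 is limiting.
P(H2O) remaining = 3.30 − (1/1) × 2.17 = 1.130 atm
P(gaseous products) = (1+3)/1 × 2.17 = 8.680 atm
P_total at 498 °C = 1.130 + 8.680 = 9.810 atm
Scaling to 124 °C: P = 9.810 × 397.15/771.15 = 5.052 atm

5.05 atm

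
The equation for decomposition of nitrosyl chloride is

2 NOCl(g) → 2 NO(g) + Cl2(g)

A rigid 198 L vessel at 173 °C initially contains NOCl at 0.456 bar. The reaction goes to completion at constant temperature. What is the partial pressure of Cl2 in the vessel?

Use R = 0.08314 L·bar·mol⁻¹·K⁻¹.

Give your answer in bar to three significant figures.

n(NOCl)₀ = PV/RT = (0.456 × 198) / (0.08314 × 446.15) = 2.434 mol
n(Cl2) = (1/2) × 2.434 = 1.217 mol
P(Cl2) = nRT/V = 1.217 × 0.08314 × 446.15 / 198 = 0.2280 bar

0.228 bar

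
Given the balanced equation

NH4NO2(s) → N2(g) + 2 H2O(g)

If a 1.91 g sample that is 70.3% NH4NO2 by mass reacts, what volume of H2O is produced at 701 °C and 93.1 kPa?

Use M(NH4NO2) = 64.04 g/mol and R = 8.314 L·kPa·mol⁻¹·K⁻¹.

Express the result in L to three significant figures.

mass of NH4NO2 = 1.91 × 70.3/100 = 1.343 g
n(NH4NO2) = 1.343 / 64.04 = 0.02097 mol
n(H2O) = (2/1) × 0.02097 = 0.04194 mol
V = nRT/P = 0.04194 × 8.314 × 974.15 / 93.1 = 3.649 L

3.65 L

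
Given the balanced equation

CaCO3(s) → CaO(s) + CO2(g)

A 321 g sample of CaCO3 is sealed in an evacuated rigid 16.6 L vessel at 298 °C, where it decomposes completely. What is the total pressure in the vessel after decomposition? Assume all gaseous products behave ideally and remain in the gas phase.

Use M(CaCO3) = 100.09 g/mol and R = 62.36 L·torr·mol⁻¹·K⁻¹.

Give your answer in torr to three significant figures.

n(CaCO3) = 321 / 100.09 = 3.207 mol
n(gas produced) = (1/1) × 3.207 = 3.207 mol
P = nRT/V = 3.207 × 62.36 × 571.15 / 16.6 = 6881 torr

6880 torr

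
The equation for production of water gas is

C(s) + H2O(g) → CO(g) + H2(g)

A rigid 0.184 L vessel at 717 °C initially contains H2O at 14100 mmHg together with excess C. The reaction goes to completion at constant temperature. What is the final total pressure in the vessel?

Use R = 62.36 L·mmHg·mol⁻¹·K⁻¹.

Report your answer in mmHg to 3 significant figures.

Since T and V are fixed, P_final/P_initial = n_final/n_initial = 2/1.
P_final = (2/1) × 14100 = 28200 mmHg

28200 mmHg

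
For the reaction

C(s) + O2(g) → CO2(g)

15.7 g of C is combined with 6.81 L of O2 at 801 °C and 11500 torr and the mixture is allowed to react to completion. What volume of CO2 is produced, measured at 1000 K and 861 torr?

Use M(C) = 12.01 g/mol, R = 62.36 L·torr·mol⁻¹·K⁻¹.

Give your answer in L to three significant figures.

84.7 L

n(C) = 15.7 / 12.01 = 1.307 mol
n(O2) = PV/RT = (11500 × 6.81) / (62.36 × 1074.15) = 1.169 mol
For 1.307 mol C, stoichiometry requires (1/1) × 1.307 = 1.307 mol O2; 1.169 mol is available, so O2 is limiting.
n(CO2) = (1/1) × 1.169 = 1.169 mol
V(CO2) = nRT/P = 1.169 × 62.36 × 1000 / 861 = 84.67 L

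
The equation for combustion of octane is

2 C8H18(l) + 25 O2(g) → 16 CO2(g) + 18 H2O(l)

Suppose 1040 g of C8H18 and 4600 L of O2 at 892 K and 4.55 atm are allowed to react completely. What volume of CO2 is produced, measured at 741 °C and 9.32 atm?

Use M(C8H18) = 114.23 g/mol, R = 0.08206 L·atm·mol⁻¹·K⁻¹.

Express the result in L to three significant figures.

n(C8H18) = 1040 / 114.23 = 9.104 mol
n(O2) = PV/RT = (4.55 × 4600) / (0.08206 × 892) = 285.9 mol
For 9.104 mol C8H18, stoichiometry requires (25/2) × 9.104 = 113.8 mol O2; 285.9 mol is available, so C8H18 is limiting.
n(CO2) = (16/2) × 9.104 = 72.83 mol
V(CO2) = nRT/P = 72.83 × 0.08206 × 1014.15 / 9.32 = 650.3 L

650 L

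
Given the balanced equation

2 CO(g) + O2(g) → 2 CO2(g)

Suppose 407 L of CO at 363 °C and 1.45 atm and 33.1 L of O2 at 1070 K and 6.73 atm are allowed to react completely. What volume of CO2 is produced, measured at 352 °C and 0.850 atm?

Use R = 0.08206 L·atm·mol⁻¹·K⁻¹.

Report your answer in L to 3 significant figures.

306 L

n(CO) = PV/RT = (1.45 × 407) / (0.08206 × 636.15) = 11.31 mol
n(O2) = PV/RT = (6.73 × 33.1) / (0.08206 × 1070) = 2.537 mol
For 11.31 mol CO, stoichiometry requires (1/2) × 11.31 = 5.655 mol O2; 2.537 mol is available, so O2 is limiting.
n(CO2) = (2/1) × 2.537 = 5.074 mol
V(CO2) = nRT/P = 5.074 × 0.08206 × 625.15 / 0.850 = 306.2 L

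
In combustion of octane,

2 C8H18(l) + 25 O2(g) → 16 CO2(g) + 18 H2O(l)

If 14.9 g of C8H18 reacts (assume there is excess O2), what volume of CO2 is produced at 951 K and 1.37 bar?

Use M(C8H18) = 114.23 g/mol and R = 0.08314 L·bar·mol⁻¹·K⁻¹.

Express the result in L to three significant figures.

60.2 L

n(C8H18) = 14.90 / 114.23 = 0.1304 mol
n(CO2) = (16/2) × 0.1304 = 1.043 mol
V = nRT/P = 1.043 × 0.08314 × 951 / 1.37 = 60.19 L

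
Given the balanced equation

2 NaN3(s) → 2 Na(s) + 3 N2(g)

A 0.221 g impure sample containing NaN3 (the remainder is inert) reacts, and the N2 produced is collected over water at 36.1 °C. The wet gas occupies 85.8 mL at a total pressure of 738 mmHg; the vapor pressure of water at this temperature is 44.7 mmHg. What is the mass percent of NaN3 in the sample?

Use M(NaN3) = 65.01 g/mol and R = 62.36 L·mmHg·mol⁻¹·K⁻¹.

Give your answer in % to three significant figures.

60.5 %

P(N2) = 738 − 44.7 = 693.3 mmHg
n(N2) = PV/RT = (693.3 × 0.08580) / (62.36 × 309.25) = 0.003085 mol
n(NaN3) = (2/3) × 0.003085 = 0.002057 mol
m(NaN3) = 0.002057 × 65.01 = 0.1337 g
%NaN3 = 0.1337 / 0.221 × 100 = 60.50%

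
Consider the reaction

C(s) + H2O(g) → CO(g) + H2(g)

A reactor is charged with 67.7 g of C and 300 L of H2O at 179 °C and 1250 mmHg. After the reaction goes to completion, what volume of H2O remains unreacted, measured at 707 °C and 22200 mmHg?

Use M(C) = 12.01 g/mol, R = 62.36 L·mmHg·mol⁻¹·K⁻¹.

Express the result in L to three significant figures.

n(C) = 67.7 / 12.01 = 5.637 mol
n(H2O) = PV/RT = (1250 × 300) / (62.36 × 452.15) = 13.30 mol
For 5.637 mol C, stoichiometry requires (1/1) × 5.637 = 5.637 mol H2O; 13.30 mol is available, so C is limiting.
n(H2O) consumed = (1/1) × 5.637 = 5.637 mol; remaining = 13.30 − 5.637 = 7.663 mol
V(H2O) = nRT/P = 7.663 × 62.36 × 980.15 / 22200 = 21.10 L

21.1 L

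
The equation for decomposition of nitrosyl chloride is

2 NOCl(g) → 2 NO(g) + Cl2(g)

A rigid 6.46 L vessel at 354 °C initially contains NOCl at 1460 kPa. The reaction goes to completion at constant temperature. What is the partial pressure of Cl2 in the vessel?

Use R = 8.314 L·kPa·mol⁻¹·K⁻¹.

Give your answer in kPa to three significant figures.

n(NOCl)₀ = PV/RT = (1460 × 6.46) / (8.314 × 627.15) = 1.809 mol
n(Cl2) = (1/2) × 1.809 = 0.9045 mol
P(Cl2) = nRT/V = 0.9045 × 8.314 × 627.15 / 6.46 = 730.1 kPa

730 kPa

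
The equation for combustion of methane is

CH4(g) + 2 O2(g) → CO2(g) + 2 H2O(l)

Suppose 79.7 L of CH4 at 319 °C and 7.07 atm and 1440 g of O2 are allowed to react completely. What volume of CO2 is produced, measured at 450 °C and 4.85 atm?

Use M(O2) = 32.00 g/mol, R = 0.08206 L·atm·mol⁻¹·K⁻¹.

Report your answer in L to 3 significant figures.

n(CH4) = PV/RT = (7.07 × 79.7) / (0.08206 × 592.15) = 11.60 mol
n(O2) = 1440 / 32.00 = 45.00 mol
For 11.60 mol CH4, stoichiometry requires (2/1) × 11.60 = 23.20 mol O2; 45.00 mol is available, so CH4 is limiting.
n(CO2) = (1/1) × 11.60 = 11.60 mol
V(CO2) = nRT/P = 11.60 × 0.08206 × 723.15 / 4.85 = 141.9 L

142 L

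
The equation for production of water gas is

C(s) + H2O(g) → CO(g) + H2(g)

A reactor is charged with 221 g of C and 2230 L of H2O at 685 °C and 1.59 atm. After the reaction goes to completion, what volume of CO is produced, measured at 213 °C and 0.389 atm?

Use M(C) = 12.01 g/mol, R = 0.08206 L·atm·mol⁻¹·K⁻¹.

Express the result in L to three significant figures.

n(C) = 221 / 12.01 = 18.40 mol
n(H2O) = PV/RT = (1.59 × 2230) / (0.08206 × 958.15) = 45.10 mol
For 18.40 mol C, stoichiometry requires (1/1) × 18.40 = 18.40 mol H2O; 45.10 mol is available, so C is limiting.
n(CO) = (1/1) × 18.40 = 18.40 mol
V(CO) = nRT/P = 18.40 × 0.08206 × 486.15 / 0.389 = 1887 L

1890 L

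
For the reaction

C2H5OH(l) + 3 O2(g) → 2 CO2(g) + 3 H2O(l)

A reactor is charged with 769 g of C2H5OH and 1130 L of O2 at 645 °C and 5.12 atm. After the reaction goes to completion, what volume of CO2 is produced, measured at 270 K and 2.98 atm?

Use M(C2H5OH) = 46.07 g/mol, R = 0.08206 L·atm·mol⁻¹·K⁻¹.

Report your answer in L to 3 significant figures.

248 L

n(C2H5OH) = 769 / 46.07 = 16.69 mol
n(O2) = PV/RT = (5.12 × 1130) / (0.08206 × 918.15) = 76.79 mol
For 16.69 mol C2H5OH, stoichiometry requires (3/1) × 16.69 = 50.07 mol O2; 76.79 mol is available, so C2H5OH is limiting.
n(CO2) = (2/1) × 16.69 = 33.38 mol
V(CO2) = nRT/P = 33.38 × 0.08206 × 270 / 2.98 = 248.2 L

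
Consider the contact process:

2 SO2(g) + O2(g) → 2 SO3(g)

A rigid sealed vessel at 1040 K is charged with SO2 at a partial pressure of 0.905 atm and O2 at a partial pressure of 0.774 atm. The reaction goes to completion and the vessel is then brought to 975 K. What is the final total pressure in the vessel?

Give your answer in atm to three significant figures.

1.15 atm

Because the vessel is rigid and T is held at 1040 K, work the stoichiometry in partial pressures (P_i = n_iRT/V).
P(O2) required for 0.905 atm of SO2 = (1/2) × 0.905 = 0.4525 atm; available 0.774 atm, so SO2 is limiting.
P(O2) remaining = 0.774 − (1/2) × 0.905 = 0.3215 atm
P(gaseous products) = (2)/2 × 0.905 = 0.9050 atm
P_total at 1040 K = 0.3215 + 0.9050 = 1.227 atm
Scaling to 975 K: P = 1.227 × 975/1040 = 1.150 atm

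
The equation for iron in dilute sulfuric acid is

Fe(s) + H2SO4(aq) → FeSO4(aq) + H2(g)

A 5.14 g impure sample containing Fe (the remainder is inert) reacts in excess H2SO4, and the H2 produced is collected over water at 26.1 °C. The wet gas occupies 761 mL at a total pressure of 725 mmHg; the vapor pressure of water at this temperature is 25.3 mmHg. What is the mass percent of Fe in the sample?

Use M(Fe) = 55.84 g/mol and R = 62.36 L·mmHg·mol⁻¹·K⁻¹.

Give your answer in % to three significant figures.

P(H2) = 725 − 25.3 = 699.7 mmHg
n(H2) = PV/RT = (699.7 × 0.7610) / (62.36 × 299.25) = 0.02853 mol
n(Fe) = (1/1) × 0.02853 = 0.02853 mol
m(Fe) = 0.02853 × 55.84 = 1.593 g
%Fe = 1.593 / 5.14 × 100 = 30.99%

31.0 %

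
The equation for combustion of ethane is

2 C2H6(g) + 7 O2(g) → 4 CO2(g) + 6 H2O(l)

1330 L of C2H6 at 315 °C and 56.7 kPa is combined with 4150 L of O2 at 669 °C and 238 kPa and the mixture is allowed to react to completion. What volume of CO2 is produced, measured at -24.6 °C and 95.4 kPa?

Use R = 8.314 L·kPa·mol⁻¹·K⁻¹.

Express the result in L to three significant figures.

668 L

n(C2H6) = PV/RT = (56.7 × 1330) / (8.314 × 588.15) = 15.42 mol
n(O2) = PV/RT = (238 × 4150) / (8.314 × 942.15) = 126.1 mol
For 15.42 mol C2H6, stoichiometry requires (7/2) × 15.42 = 53.97 mol O2; 126.1 mol is available, so C2H6 is limiting.
n(CO2) = (4/2) × 15.42 = 30.84 mol
V(CO2) = nRT/P = 30.84 × 8.314 × 248.55 / 95.4 = 668.0 L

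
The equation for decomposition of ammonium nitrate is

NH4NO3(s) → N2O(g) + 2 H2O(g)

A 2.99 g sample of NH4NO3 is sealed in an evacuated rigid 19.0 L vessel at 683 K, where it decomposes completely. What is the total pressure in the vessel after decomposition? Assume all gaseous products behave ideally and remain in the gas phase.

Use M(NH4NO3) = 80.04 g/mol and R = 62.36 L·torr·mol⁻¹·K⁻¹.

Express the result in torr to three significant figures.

n(NH4NO3) = 2.99 / 80.04 = 0.03736 mol
n(gas produced) = (3/1) × 0.03736 = 0.1121 mol
P = nRT/V = 0.1121 × 62.36 × 683 / 19.0 = 251.3 torr

251 torr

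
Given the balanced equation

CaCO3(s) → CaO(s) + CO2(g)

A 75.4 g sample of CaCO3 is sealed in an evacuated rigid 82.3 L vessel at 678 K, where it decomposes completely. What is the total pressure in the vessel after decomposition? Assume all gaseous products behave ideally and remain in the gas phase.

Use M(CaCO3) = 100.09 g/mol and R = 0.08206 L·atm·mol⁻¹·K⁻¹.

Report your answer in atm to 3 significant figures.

0.509 atm

n(CaCO3) = 75.4 / 100.09 = 0.7533 mol
n(gas produced) = (1/1) × 0.7533 = 0.7533 mol
P = nRT/V = 0.7533 × 0.08206 × 678 / 82.3 = 0.5092 atm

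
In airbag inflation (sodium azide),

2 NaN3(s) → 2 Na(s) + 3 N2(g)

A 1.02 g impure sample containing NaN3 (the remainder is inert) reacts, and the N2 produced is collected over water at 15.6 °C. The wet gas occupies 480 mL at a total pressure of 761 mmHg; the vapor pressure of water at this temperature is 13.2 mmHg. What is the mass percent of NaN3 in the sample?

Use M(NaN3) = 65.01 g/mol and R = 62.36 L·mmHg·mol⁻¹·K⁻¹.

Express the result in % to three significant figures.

P(N2) = 761 − 13.2 = 747.8 mmHg
n(N2) = PV/RT = (747.8 × 0.4800) / (62.36 × 288.75) = 0.01993 mol
n(NaN3) = (2/3) × 0.01993 = 0.01329 mol
m(NaN3) = 0.01329 × 65.01 = 0.8640 g
%NaN3 = 0.8640 / 1.02 × 100 = 84.71%

84.7 %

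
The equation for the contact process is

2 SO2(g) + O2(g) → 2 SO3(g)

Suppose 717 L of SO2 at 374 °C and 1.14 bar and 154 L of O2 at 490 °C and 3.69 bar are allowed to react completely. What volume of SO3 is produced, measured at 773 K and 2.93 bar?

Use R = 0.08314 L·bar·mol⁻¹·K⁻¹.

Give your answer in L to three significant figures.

n(SO2) = PV/RT = (1.14 × 717) / (0.08314 × 647.15) = 15.19 mol
n(O2) = PV/RT = (3.69 × 154) / (0.08314 × 763.15) = 8.956 mol
For 15.19 mol SO2, stoichiometry requires (1/2) × 15.19 = 7.595 mol O2; 8.956 mol is available, so SO2 is limiting.
n(SO3) = (2/2) × 15.19 = 15.19 mol
V(SO3) = nRT/P = 15.19 × 0.08314 × 773 / 2.93 = 333.2 L

333 L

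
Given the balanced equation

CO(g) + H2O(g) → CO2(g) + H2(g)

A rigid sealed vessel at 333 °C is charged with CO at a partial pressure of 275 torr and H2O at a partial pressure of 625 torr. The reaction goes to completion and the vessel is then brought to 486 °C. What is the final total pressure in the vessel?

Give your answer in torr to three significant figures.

1130 torr

At constant V, partial pressures at 333 °C are proportional to moles, so apply stoichiometry directly to pressures.
P(H2O) required for 275 torr of CO = (1/1) × 275 = 275.0 torr; available 625 torr, so CO is limiting.
P(H2O) remaining = 625 − (1/1) × 275 = 350.0 torr
P(gaseous products) = (1+1)/1 × 275 = 550.0 torr
P_total at 333 °C = 350.0 + 550.0 = 900.0 torr
Scaling to 486 °C: P = 900.0 × 759.15/606.15 = 1127 torr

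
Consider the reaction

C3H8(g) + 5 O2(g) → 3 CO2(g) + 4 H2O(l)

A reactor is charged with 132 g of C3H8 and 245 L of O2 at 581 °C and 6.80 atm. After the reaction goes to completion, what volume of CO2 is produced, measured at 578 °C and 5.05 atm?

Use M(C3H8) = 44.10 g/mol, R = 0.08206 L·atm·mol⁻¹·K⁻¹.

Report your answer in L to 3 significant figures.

124 L

n(C3H8) = 132 / 44.10 = 2.993 mol
n(O2) = PV/RT = (6.80 × 245) / (0.08206 × 854.15) = 23.77 mol
For 2.993 mol C3H8, stoichiometry requires (5/1) × 2.993 = 14.96 mol O2; 23.77 mol is available, so C3H8 is limiting.
n(CO2) = (3/1) × 2.993 = 8.979 mol
V(CO2) = nRT/P = 8.979 × 0.08206 × 851.15 / 5.05 = 124.2 L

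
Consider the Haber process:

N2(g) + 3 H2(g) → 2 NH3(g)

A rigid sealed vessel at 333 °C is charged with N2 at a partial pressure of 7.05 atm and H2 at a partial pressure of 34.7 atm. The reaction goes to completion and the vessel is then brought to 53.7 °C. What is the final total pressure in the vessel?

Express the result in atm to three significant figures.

With V and T fixed, P_i ∝ n_i, so the mole ratios apply directly to partial pressures at 333 °C.
P(H2) required for 7.05 atm of N2 = (3/1) × 7.05 = 21.15 atm; available 34.7 atm, so N2 is limiting.
P(H2) remaining = 34.7 − (3/1) × 7.05 = 13.55 atm
P(gaseous products) = (2)/1 × 7.05 = 14.10 atm
P_total at 333 °C = 13.55 + 14.10 = 27.65 atm
Scaling to 53.7 °C: P = 27.65 × 326.85/606.15 = 14.91 atm

14.9 atm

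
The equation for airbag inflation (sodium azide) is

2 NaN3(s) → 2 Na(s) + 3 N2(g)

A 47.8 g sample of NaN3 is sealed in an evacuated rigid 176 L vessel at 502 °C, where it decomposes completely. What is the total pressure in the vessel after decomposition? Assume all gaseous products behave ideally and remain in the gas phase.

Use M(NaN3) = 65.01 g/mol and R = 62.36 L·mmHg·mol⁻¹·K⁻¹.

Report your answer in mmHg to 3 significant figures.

303 mmHg

n(NaN3) = 47.8 / 65.01 = 0.7353 mol
n(gas produced) = (3/2) × 0.7353 = 1.103 mol
P = nRT/V = 1.103 × 62.36 × 775.15 / 176 = 302.9 mmHg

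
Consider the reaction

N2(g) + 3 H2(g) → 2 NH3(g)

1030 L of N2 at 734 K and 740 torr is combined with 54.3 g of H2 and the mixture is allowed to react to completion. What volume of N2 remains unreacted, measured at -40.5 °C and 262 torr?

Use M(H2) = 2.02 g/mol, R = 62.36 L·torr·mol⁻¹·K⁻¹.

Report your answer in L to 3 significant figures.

426 L

n(N2) = PV/RT = (740 × 1030) / (62.36 × 734) = 16.65 mol
n(H2) = 54.3 / 2.02 = 26.88 mol
For 16.65 mol N2, stoichiometry requires (3/1) × 16.65 = 49.95 mol H2; 26.88 mol is available, so H2 is limiting.
n(N2) consumed = (1/3) × 26.88 = 8.960 mol; remaining = 16.65 − 8.960 = 7.690 mol
V(N2) = nRT/P = 7.690 × 62.36 × 232.65 / 262 = 425.8 L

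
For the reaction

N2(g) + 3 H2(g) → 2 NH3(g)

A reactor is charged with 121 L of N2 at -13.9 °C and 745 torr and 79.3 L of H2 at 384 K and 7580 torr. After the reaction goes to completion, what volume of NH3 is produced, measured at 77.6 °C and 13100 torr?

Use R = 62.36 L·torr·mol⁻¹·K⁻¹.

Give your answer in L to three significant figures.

18.6 L

n(N2) = PV/RT = (745 × 121) / (62.36 × 259.25) = 5.576 mol
n(H2) = PV/RT = (7580 × 79.3) / (62.36 × 384) = 25.10 mol
For 5.576 mol N2, stoichiometry requires (3/1) × 5.576 = 16.73 mol H2; 25.10 mol is available, so N2 is limiting.
n(NH3) = (2/1) × 5.576 = 11.15 mol
V(NH3) = nRT/P = 11.15 × 62.36 × 350.75 / 13100 = 18.62 L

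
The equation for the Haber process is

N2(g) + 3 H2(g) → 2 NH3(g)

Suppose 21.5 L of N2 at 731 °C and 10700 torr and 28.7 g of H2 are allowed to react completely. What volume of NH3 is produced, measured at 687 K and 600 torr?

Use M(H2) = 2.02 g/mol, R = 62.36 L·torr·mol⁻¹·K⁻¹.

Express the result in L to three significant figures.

525 L

n(N2) = PV/RT = (10700 × 21.5) / (62.36 × 1004.15) = 3.674 mol
n(H2) = 28.7 / 2.02 = 14.21 mol
For 3.674 mol N2, stoichiometry requires (3/1) × 3.674 = 11.02 mol H2; 14.21 mol is available, so N2 is limiting.
n(NH3) = (2/1) × 3.674 = 7.348 mol
V(NH3) = nRT/P = 7.348 × 62.36 × 687 / 600 = 524.7 L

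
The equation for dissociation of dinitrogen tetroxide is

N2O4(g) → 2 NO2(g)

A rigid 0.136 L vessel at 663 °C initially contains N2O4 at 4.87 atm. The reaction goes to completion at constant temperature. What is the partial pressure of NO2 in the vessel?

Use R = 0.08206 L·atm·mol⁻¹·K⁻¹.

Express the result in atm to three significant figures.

9.74 atm

n(N2O4)₀ = PV/RT = (4.87 × 0.136) / (0.08206 × 936.15) = 0.008622 mol
n(NO2) = (2/1) × 0.008622 = 0.01724 mol
P(NO2) = nRT/V = 0.01724 × 0.08206 × 936.15 / 0.136 = 9.738 atm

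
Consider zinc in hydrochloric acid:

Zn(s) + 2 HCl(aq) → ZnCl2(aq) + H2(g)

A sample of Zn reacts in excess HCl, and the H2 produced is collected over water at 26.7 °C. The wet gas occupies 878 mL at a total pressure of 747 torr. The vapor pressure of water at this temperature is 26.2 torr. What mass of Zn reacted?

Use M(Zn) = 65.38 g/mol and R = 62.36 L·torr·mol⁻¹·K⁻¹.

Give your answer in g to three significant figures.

2.21 g

P(H2) = 747 − 26.2 = 720.8 torr
n(H2) = PV/RT = (720.8 × 0.8780) / (62.36 × 299.85) = 0.03385 mol
n(Zn) = (1/1) × 0.03385 = 0.03385 mol
m(Zn) = 0.03385 × 65.38 = 2.213 g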